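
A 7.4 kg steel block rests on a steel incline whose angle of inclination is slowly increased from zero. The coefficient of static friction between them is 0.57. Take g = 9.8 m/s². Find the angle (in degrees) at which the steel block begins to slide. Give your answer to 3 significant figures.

29.7°

At the threshold of sliding, static friction is at its maximum μ_s N and exactly balances the weight component along the incline: mg sin θ = μ_s mg cos θ.
Hence tan θ = μ_s = 0.57, so θ = arctan(0.57) = 29.6831°.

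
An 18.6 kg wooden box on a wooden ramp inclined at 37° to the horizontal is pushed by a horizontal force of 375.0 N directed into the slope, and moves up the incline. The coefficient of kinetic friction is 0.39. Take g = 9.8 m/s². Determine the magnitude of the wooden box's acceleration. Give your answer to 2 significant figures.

2.4 m/s²

The horizontal push has components F cos 37° = 375.0 × 0.7986 = 299.475 N up the incline and F sin 37° = 375.0 × 0.6018 = 225.675 N pressing into the surface.
The normal force is therefore N = mg cos 37° + F sin 37° = 145.569 + 225.675 = 371.244 N, and kinetic friction down the slope is μN = 0.39 × 371.244 = 144.785 N.
Along the incline: F cos 37° − mg sin 37° − μN = ma, so 299.475 − 109.696 − 144.785 = 18.6 a, giving a = 2.4190 m/s².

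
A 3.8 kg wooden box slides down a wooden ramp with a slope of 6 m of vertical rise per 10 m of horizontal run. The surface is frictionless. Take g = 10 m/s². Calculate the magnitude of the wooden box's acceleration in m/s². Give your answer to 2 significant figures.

Resolving the weight along the incline: the component pulling the wooden box down the slope is mg sin 30.96° = 3.8 × 10 × 0.5145 = 19.551 N, and the normal force is N = mg cos 30.96° = 3.8 × 10 × 0.8575 = 32.585 N.
With no friction the net force along the incline is 19.551 N, so a = g sin 30.96° = 19.551 / 3.8 = 5.1450 m/s².

5.1 m/s²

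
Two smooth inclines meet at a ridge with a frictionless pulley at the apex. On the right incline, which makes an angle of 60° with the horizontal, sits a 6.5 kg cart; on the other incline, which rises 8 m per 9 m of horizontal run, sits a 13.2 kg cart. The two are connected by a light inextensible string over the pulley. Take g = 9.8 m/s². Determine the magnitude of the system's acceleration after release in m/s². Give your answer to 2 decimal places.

Resolve each weight along its own incline: the 6.5 kg mass has component 6.5 × 9.8 × sin 60° = 55.166 N down its slope, and the 13.2 kg mass has 13.2 × 9.8 × sin 41.63° = 85.942 N down its slope.
The 13.2 kg side's 85.942 N exceeds the other side's 55.166 N, so that mass slides down and the 6.5 kg mass slides up. Taking that direction as positive, Newton's second law for the whole system gives 85.942 − 55.166 = (6.5 + 13.2) a, so a = 30.776 / 19.7 = 1.5622 m/s².

1.56 m/s²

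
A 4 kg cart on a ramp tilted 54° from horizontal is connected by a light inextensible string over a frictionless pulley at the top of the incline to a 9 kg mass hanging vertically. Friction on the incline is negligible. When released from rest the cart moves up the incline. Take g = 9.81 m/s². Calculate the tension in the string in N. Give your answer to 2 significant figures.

For the cart on the incline: the weight component along the slope is m₁g sin 54° = 4 × 9.81 × 0.8090 = 31.745 N and the normal force is N = m₁g cos 54° = 23.065 N.
Newton's second law for the cart (up-slope positive): T − 31.745 = 4 a. For the hanging mass (downward positive): 9 × 9.81 − T = 9 a.
Adding the two equations eliminates T: 56.545 = 13 a, so a = 4.3496 m/s².
Then from the hanging mass's equation, T = 9 × (9.81 − 4.3496) = 49.144 N.

49 N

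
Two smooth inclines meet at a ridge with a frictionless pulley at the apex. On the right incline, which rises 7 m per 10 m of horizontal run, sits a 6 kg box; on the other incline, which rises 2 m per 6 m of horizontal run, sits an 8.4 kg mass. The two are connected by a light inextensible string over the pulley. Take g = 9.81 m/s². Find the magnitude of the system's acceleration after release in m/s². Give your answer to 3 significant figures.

0.534 m/s²

Resolve each weight along its own incline: the 6 kg mass has component 6 × 9.81 × sin 34.99° = 33.754 N down its slope, and the 8.4 kg mass has 8.4 × 9.81 × sin 18.43° = 26.058 N down its slope.
The 6 kg side's 33.754 N exceeds the other side's 26.058 N, so that mass slides down and the 8.4 kg mass slides up. Taking that direction as positive, Newton's second law for the whole system gives 33.754 − 26.058 = (6 + 8.4) a, so a = 7.696 / 14.4 = 0.5344 m/s².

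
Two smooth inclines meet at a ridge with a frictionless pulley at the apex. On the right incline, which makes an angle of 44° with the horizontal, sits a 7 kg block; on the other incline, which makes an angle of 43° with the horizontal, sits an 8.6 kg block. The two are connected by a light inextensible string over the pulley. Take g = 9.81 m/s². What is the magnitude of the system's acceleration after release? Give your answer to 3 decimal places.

Resolve each weight along its own incline: the 7 kg mass has component 7 × 9.81 × sin 44° = 47.702 N down its slope, and the 8.6 kg mass has 8.6 × 9.81 × sin 43° = 57.537 N down its slope.
The 8.6 kg side's 57.537 N exceeds the other side's 47.702 N, so that mass slides down and the 7 kg mass slides up. Taking that direction as positive, Newton's second law for the whole system gives 57.537 − 47.702 = (7 + 8.6) a, so a = 9.835 / 15.6 = 0.6304 m/s².

0.630 m/s²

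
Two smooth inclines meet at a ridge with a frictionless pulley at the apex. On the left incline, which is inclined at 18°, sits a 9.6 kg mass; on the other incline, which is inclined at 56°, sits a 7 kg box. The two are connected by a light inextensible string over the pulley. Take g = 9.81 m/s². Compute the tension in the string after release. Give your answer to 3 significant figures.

Resolve each weight along its own incline: the 9.6 kg mass has component 9.6 × 9.81 × sin 18° = 29.102 N down its slope, and the 7 kg mass has 7 × 9.81 × sin 56° = 56.930 N down its slope.
The 7 kg side's 56.930 N exceeds the other side's 29.102 N, so that mass slides down and the 9.6 kg mass slides up. Taking that direction as positive, Newton's second law for the whole system gives 56.930 − 29.102 = (9.6 + 7) a, so a = 27.828 / 16.6 = 1.6764 m/s².
For the 9.6 kg mass (up-slope positive): T − 29.102 = 9.6 × 1.6764, so T = 45.195 N.

45.2 N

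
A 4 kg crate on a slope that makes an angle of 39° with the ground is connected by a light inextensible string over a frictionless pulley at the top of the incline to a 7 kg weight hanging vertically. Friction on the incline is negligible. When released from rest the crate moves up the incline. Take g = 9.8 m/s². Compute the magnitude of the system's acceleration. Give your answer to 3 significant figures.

For the crate on the incline: the weight component along the slope is m₁g sin 39° = 4 × 9.8 × 0.6293 = 24.669 N and the normal force is N = m₁g cos 39° = 30.464 N.
Newton's second law for the crate (up-slope positive): T − 24.669 = 4 a. For the hanging weight (downward positive): 7 × 9.8 − T = 7 a.
Adding the two equations eliminates T: 43.931 = 11 a, so a = 3.9937 m/s².

3.99 m/s²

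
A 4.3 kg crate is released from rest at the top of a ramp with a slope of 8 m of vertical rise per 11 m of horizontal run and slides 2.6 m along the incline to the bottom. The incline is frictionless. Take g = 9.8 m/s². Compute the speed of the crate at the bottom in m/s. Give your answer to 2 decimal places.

5.47 m/s

The weight component along the incline is mg sin 36.03° = 24.786 N and the normal force is N = mg cos 36.03° = 34.080 N.
With no friction, a = g sin 36.03° = 5.7641 m/s².
Starting from rest over a distance of 2.6 m, v² = 2aL = 2 × 5.7641 × 2.6 = 29.9733, so v = 5.4748 m/s.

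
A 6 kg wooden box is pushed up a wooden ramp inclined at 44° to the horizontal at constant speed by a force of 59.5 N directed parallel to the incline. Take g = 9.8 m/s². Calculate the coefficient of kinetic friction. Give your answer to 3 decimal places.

0.441

At constant speed ΣF = 0 along the incline. The applied 59.5 N acts up the slope; the weight component mg sin 44° = 40.846 N and kinetic friction μN both act down the slope.
So 59.5 = 40.846 + μ × 42.297, giving μ = (59.5 − 40.846) / 42.297 = 0.4410.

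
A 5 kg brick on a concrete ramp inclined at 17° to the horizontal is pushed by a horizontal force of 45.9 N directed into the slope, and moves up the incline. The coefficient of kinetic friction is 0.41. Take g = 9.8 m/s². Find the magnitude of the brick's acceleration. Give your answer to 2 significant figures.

0.97 m/s²

The horizontal push has components F cos 17° = 45.9 × 0.9563 = 43.894 N up the incline and F sin 17° = 45.9 × 0.2924 = 13.421 N pressing into the surface.
The normal force is therefore N = mg cos 17° + F sin 17° = 46.859 + 13.421 = 60.280 N, and kinetic friction down the slope is μN = 0.41 × 60.280 = 24.715 N.
Along the incline: F cos 17° − mg sin 17° − μN = ma, so 43.894 − 14.328 − 24.715 = 5 a, giving a = 0.9702 m/s².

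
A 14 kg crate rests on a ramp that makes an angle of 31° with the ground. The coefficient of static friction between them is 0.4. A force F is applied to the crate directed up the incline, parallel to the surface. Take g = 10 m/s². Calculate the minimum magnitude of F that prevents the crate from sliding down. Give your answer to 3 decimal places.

24.104 N

The normal force is N = mg cos 31° = 120.003 N. With F at its minimum the crate is on the verge of sliding down, so static friction is at its maximum μ_s N = 0.4 × 120.003 = 48.001 N and acts up the slope.
Equilibrium along the incline: F + μ_s N = mg sin 31°, so F = 72.105 − 48.001 = 24.104 N.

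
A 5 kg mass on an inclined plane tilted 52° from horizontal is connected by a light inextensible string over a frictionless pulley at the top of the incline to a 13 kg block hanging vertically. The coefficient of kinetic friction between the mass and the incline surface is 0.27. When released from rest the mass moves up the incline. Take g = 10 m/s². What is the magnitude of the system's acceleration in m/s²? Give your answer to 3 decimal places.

For the mass on the incline: the weight component along the slope is m₁g sin 52° = 5 × 10 × 0.7880 = 39.400 N and the normal force is N = m₁g cos 52° = 30.783 N.
Kinetic friction opposes the mass's motion up the incline: f = μN = 0.27 × 30.783 = 8.311 N acting down the slope.
Newton's second law for the mass (up-slope positive): T − 39.400 − 8.311 = 5 a. For the hanging block (downward positive): 13 × 10 − T = 13 a.
Adding the two equations eliminates T: 82.289 = 18 a, so a = 4.5716 m/s².

4.572 m/s²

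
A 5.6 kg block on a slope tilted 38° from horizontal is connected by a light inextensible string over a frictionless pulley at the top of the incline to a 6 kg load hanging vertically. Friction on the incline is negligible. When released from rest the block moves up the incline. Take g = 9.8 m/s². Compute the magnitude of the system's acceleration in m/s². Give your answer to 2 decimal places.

2.16 m/s²

For the block on the incline: the weight component along the slope is m₁g sin 38° = 5.6 × 9.8 × 0.6157 = 33.790 N and the normal force is N = m₁g cos 38° = 43.246 N.
Newton's second law for the block (up-slope positive): T − 33.790 = 5.6 a. For the hanging load (downward positive): 6 × 9.8 − T = 6 a.
Adding the two equations eliminates T: 25.010 = 11.6 a, so a = 2.1560 m/s².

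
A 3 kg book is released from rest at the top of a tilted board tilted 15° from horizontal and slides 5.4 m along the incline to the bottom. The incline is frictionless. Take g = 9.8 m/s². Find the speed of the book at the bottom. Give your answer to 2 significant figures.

The weight component along the incline is mg sin 15° = 7.609 N and the normal force is N = mg cos 15° = 28.398 N.
With no friction, a = g sin 15° = 2.5364 m/s².
Starting from rest over a distance of 5.4 m, v² = 2aL = 2 × 2.5364 × 5.4 = 27.3931, so v = 5.2338 m/s.

5.2 m/s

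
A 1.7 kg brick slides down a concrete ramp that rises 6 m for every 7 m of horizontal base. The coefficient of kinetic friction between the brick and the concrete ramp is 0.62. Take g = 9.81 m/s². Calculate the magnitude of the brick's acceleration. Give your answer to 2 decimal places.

Resolving the weight along the incline: the component pulling the brick down the slope is mg sin 40.60° = 1.7 × 9.81 × 0.6508 = 10.853 N, and the normal force is N = mg cos 40.60° = 1.7 × 9.81 × 0.7593 = 12.663 N.
Kinetic friction acts up the slope with magnitude f = μN = 0.62 × 12.663 = 7.851 N.
Net force along the incline is 10.853 − 7.851 = 3.002 N, so a = 3.002 / 1.7 = 1.7659 m/s².

1.77 m/s²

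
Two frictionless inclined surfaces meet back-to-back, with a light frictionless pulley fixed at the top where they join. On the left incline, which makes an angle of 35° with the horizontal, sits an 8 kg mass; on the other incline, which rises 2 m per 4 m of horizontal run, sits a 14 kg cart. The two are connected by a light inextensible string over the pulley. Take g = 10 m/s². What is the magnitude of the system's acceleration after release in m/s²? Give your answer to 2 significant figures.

0.76 m/s²

Resolve each weight along its own incline: the 8 kg mass has component 8 × 10 × sin 35° = 45.886 N down its slope, and the 14 kg mass has 14 × 10 × sin 26.57° = 62.610 N down its slope.
The 14 kg side's 62.610 N exceeds the other side's 45.886 N, so that mass slides down and the 8 kg mass slides up. Taking that direction as positive, Newton's second law for the whole system gives 62.610 − 45.886 = (8 + 14) a, so a = 16.724 / 22 = 0.7602 m/s².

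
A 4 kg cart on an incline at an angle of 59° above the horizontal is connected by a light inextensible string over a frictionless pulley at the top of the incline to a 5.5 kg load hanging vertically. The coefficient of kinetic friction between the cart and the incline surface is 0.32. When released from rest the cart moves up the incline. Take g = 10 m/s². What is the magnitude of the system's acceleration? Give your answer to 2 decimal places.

1.49 m/s²

For the cart on the incline: the weight component along the slope is m₁g sin 59° = 4 × 10 × 0.8572 = 34.288 N and the normal force is N = m₁g cos 59° = 20.602 N.
Kinetic friction opposes the cart's motion up the incline: f = μN = 0.32 × 20.602 = 6.593 N acting down the slope.
Newton's second law for the cart (up-slope positive): T − 34.288 − 6.593 = 4 a. For the hanging load (downward positive): 5.5 × 10 − T = 5.5 a.
Adding the two equations eliminates T: 14.119 = 9.5 a, so a = 1.4862 m/s².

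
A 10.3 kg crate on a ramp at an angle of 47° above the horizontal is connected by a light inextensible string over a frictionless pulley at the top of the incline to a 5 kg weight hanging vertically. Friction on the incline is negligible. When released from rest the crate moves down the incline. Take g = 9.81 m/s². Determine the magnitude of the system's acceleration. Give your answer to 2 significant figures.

For the crate on the incline: the weight component along the slope is m₁g sin 47° = 10.3 × 9.81 × 0.7314 = 73.903 N and the normal force is N = m₁g cos 47° = 68.911 N.
Newton's second law for the crate (down-slope positive): 73.903 − T = 10.3 a. For the hanging weight (upward positive): T − 5 × 9.81 = 5 a.
Adding the two equations eliminates T: 24.853 = 15.3 a, so a = 1.6244 m/s².

1.6 m/s²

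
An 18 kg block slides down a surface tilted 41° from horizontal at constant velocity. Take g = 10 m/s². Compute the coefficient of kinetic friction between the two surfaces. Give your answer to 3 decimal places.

0.869

At constant velocity the net force along the incline is zero: mg sin 41° = μ mg cos 41°.
So μ = tan 41° = 0.6561 / 0.7547 = 0.8694.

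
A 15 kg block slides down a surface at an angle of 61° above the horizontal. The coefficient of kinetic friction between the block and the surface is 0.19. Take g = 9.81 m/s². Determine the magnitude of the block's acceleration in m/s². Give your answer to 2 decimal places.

7.68 m/s²

Resolving the weight along the incline: the component pulling the block down the slope is mg sin 61° = 15 × 9.81 × 0.8746 = 128.697 N, and the normal force is N = mg cos 61° = 15 × 9.81 × 0.4848 = 71.338 N.
Kinetic friction acts up the slope with magnitude f = μN = 0.19 × 71.338 = 13.554 N.
Net force along the incline is 128.697 − 13.554 = 115.143 N, so a = 115.143 / 15 = 7.6762 m/s².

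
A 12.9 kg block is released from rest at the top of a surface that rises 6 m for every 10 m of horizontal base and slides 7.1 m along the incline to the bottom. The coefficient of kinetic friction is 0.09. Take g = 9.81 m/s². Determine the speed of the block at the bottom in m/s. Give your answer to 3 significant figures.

The weight component along the incline is mg sin 30.96° = 65.109 N and the normal force is N = mg cos 30.96° = 108.515 N.
Friction up the slope is f = μN = 0.09 × 108.515 = 9.766 N, so the net downslope force is 65.109 − 9.766 = 55.343 N and a = 55.343 / 12.9 = 4.2902 m/s².
Starting from rest over a distance of 7.1 m, v² = 2aL = 2 × 4.2902 × 7.1 = 60.9208, so v = 7.8052 m/s.

7.81 m/s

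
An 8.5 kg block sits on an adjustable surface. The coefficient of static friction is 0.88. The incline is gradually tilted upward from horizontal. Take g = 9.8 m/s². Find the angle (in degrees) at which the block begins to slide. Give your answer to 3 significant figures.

At the threshold of sliding, static friction is at its maximum μ_s N and exactly balances the weight component along the incline: mg sin θ = μ_s mg cos θ.
Hence tan θ = μ_s = 0.88, so θ = arctan(0.88) = 41.3478°.

41.3°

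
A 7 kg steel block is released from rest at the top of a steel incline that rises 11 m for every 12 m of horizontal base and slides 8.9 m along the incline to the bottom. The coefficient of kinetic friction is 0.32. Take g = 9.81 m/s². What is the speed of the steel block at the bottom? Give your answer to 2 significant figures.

8.8 m/s

The weight component along the incline is mg sin 42.51° = 46.402 N and the normal force is N = mg cos 42.51° = 50.620 N.
Friction up the slope is f = μN = 0.32 × 50.620 = 16.198 N, so the net downslope force is 46.402 − 16.198 = 30.204 N and a = 30.204 / 7 = 4.3149 m/s².
Starting from rest over a distance of 8.9 m, v² = 2aL = 2 × 4.3149 × 8.9 = 76.8052, so v = 8.7639 m/s.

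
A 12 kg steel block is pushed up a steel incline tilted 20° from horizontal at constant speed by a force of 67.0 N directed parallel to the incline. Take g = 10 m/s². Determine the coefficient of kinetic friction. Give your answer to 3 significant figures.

0.230

At constant speed ΣF = 0 along the incline. The applied 67.0 N acts up the slope; the weight component mg sin 20° = 41.042 N and kinetic friction μN both act down the slope.
So 67.0 = 41.042 + μ × 112.763, giving μ = (67.0 − 41.042) / 112.763 = 0.2302.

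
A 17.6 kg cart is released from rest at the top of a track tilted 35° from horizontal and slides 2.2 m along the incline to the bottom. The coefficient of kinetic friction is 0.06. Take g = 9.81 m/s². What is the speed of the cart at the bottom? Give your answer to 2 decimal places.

The weight component along the incline is mg sin 35° = 99.031 N and the normal force is N = mg cos 35° = 141.432 N.
Friction up the slope is f = μN = 0.06 × 141.432 = 8.486 N, so the net downslope force is 99.031 − 8.486 = 90.545 N and a = 90.545 / 17.6 = 5.1446 m/s².
Starting from rest over a distance of 2.2 m, v² = 2aL = 2 × 5.1446 × 2.2 = 22.6362, so v = 4.7578 m/s.

4.76 m/s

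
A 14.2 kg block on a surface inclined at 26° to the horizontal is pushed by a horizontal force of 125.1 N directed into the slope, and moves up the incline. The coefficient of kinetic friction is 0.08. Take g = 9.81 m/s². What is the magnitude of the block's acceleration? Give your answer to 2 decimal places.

The horizontal push has components F cos 26° = 125.1 × 0.8988 = 112.440 N up the incline and F sin 26° = 125.1 × 0.4384 = 54.844 N pressing into the surface.
The normal force is therefore N = mg cos 26° + F sin 26° = 125.205 + 54.844 = 180.049 N, and kinetic friction down the slope is μN = 0.08 × 180.049 = 14.404 N.
Along the incline: F cos 26° − mg sin 26° − μN = ma, so 112.440 − 61.070 − 14.404 = 14.2 a, giving a = 2.6032 m/s².

2.60 m/s²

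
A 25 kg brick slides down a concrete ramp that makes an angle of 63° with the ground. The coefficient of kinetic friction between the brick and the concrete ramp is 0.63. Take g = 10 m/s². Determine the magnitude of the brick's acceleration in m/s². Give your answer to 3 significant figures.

6.05 m/s²

Resolving the weight along the incline: the component pulling the brick down the slope is mg sin 63° = 25 × 10 × 0.8910 = 222.750 N, and the normal force is N = mg cos 63° = 25 × 10 × 0.4540 = 113.500 N.
Kinetic friction acts up the slope with magnitude f = μN = 0.63 × 113.500 = 71.505 N.
Net force along the incline is 222.750 − 71.505 = 151.245 N, so a = 151.245 / 25 = 6.0498 m/s².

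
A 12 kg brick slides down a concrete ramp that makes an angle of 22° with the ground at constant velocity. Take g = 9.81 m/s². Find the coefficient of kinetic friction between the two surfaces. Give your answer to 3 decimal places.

0.404

At constant velocity the net force along the incline is zero: mg sin 22° = μ mg cos 22°.
So μ = tan 22° = 0.3746 / 0.9272 = 0.4040.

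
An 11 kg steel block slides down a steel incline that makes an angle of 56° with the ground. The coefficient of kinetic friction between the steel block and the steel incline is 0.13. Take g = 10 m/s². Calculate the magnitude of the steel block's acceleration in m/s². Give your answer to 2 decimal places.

7.56 m/s²

Resolving the weight along the incline: the component pulling the steel block down the slope is mg sin 56° = 11 × 10 × 0.8290 = 91.190 N, and the normal force is N = mg cos 56° = 11 × 10 × 0.5592 = 61.512 N.
Kinetic friction acts up the slope with magnitude f = μN = 0.13 × 61.512 = 7.997 N.
Net force along the incline is 91.190 − 7.997 = 83.193 N, so a = 83.193 / 11 = 7.5630 m/s².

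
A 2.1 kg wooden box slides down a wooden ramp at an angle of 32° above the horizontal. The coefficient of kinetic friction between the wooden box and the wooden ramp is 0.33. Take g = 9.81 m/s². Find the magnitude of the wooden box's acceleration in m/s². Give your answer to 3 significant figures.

Resolving the weight along the incline: the component pulling the wooden box down the slope is mg sin 32° = 2.1 × 9.81 × 0.5299 = 10.916 N, and the normal force is N = mg cos 32° = 2.1 × 9.81 × 0.8480 = 17.470 N.
Kinetic friction acts up the slope with magnitude f = μN = 0.33 × 17.470 = 5.765 N.
Net force along the incline is 10.916 − 5.765 = 5.151 N, so a = 5.151 / 2.1 = 2.4529 m/s².

2.45 m/s²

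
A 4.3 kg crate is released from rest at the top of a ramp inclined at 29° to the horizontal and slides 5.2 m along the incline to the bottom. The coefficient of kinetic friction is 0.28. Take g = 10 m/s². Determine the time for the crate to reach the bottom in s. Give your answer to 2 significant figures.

The weight component along the incline is mg sin 29° = 20.847 N and the normal force is N = mg cos 29° = 37.609 N.
Friction up the slope is f = μN = 0.28 × 37.609 = 10.531 N, so the net downslope force is 20.847 − 10.531 = 10.316 N and a = 10.316 / 4.3 = 2.3991 m/s².
Starting from rest, L = ½at², so t = √(2L/a) = √(2 × 5.2 / 2.3991) = 2.0821 s.

2.1 s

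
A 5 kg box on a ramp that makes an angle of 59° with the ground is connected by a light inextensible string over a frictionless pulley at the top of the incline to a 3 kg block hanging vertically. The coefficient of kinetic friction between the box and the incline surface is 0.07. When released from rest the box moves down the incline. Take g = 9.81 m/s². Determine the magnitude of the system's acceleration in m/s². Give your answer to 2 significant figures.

For the box on the incline: the weight component along the slope is m₁g sin 59° = 5 × 9.81 × 0.8572 = 42.046 N and the normal force is N = m₁g cos 59° = 25.263 N.
Kinetic friction opposes the box's motion down the incline: f = μN = 0.07 × 25.263 = 1.768 N acting up the slope.
Newton's second law for the box (down-slope positive): 42.046 − 1.768 − T = 5 a. For the hanging block (upward positive): T − 3 × 9.81 = 3 a.
Adding the two equations eliminates T: 10.848 = 8 a, so a = 1.3560 m/s².

1.4 m/s²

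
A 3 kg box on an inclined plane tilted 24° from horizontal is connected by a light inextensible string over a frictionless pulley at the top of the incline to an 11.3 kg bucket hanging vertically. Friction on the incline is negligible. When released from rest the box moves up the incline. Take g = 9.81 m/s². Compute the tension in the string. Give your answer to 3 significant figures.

32.7 N

For the box on the incline: the weight component along the slope is m₁g sin 24° = 3 × 9.81 × 0.4067 = 11.969 N and the normal force is N = m₁g cos 24° = 26.886 N.
Newton's second law for the box (up-slope positive): T − 11.969 = 3 a. For the hanging bucket (downward positive): 11.3 × 9.81 − T = 11.3 a.
Adding the two equations eliminates T: 98.884 = 14.3 a, so a = 6.9150 m/s².
Then from the hanging bucket's equation, T = 11.3 × (9.81 − 6.9150) = 32.714 N.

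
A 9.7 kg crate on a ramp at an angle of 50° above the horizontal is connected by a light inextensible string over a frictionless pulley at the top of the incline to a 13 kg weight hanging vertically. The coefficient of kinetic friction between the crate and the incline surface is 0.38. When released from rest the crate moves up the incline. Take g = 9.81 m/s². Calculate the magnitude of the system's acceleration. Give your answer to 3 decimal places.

1.383 m/s²

For the crate on the incline: the weight component along the slope is m₁g sin 50° = 9.7 × 9.81 × 0.7660 = 72.890 N and the normal force is N = m₁g cos 50° = 61.166 N.
Kinetic friction opposes the crate's motion up the incline: f = μN = 0.38 × 61.166 = 23.243 N acting down the slope.
Newton's second law for the crate (up-slope positive): T − 72.890 − 23.243 = 9.7 a. For the hanging weight (downward positive): 13 × 9.81 − T = 13 a.
Adding the two equations eliminates T: 31.397 = 22.7 a, so a = 1.3831 m/s².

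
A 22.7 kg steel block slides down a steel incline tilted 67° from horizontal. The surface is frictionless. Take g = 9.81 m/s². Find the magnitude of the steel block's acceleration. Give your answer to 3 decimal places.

9.030 m/s²

Resolving the weight along the incline: the component pulling the steel block down the slope is mg sin 67° = 22.7 × 9.81 × 0.9205 = 204.983 N, and the normal force is N = mg cos 67° = 22.7 × 9.81 × 0.3907 = 87.004 N.
With no friction the net force along the incline is 204.983 N, so a = g sin 67° = 204.983 / 22.7 = 9.0301 m/s².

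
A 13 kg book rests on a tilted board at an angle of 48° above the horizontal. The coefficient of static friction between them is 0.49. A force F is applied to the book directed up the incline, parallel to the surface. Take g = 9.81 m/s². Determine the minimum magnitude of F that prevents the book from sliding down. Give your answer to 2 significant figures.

53 N

The normal force is N = mg cos 48° = 85.334 N. With F at its minimum the book is on the verge of sliding down, so static friction is at its maximum μ_s N = 0.49 × 85.334 = 41.814 N and acts up the slope.
Equilibrium along the incline: F + μ_s N = mg sin 48°, so F = 94.773 − 41.814 = 52.959 N.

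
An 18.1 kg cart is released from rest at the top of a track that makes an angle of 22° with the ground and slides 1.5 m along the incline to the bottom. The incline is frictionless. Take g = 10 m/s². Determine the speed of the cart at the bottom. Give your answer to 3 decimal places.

3.352 m/s

The weight component along the incline is mg sin 22° = 67.804 N and the normal force is N = mg cos 22° = 167.820 N.
With no friction, a = g sin 22° = 3.7461 m/s².
Starting from rest over a distance of 1.5 m, v² = 2aL = 2 × 3.7461 × 1.5 = 11.2383, so v = 3.3524 m/s.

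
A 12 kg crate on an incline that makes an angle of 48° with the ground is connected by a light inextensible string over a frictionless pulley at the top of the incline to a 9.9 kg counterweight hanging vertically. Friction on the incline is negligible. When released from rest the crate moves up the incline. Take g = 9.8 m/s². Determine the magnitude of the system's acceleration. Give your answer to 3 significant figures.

0.440 m/s²

For the crate on the incline: the weight component along the slope is m₁g sin 48° = 12 × 9.8 × 0.7431 = 87.389 N and the normal force is N = m₁g cos 48° = 78.690 N.
Newton's second law for the crate (up-slope positive): T − 87.389 = 12 a. For the hanging counterweight (downward positive): 9.9 × 9.8 − T = 9.9 a.
Adding the two equations eliminates T: 9.631 = 21.9 a, so a = 0.4398 m/s².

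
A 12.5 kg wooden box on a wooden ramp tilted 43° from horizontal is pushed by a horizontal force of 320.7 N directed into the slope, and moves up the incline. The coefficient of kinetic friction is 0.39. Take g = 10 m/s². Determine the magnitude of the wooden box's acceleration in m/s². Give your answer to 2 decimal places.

2.27 m/s²

The horizontal push has components F cos 43° = 320.7 × 0.7314 = 234.560 N up the incline and F sin 43° = 320.7 × 0.6820 = 218.717 N pressing into the surface.
The normal force is therefore N = mg cos 43° + F sin 43° = 91.425 + 218.717 = 310.142 N, and kinetic friction down the slope is μN = 0.39 × 310.142 = 120.955 N.
Along the incline: F cos 43° − mg sin 43° − μN = ma, so 234.560 − 85.250 − 120.955 = 12.5 a, giving a = 2.2684 m/s².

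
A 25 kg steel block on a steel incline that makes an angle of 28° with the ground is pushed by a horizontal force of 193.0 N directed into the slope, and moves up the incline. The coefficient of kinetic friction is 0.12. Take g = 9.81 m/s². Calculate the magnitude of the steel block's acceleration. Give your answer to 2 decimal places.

0.74 m/s²

The horizontal push has components F cos 28° = 193.0 × 0.8829 = 170.400 N up the incline and F sin 28° = 193.0 × 0.4695 = 90.613 N pressing into the surface.
The normal force is therefore N = mg cos 28° + F sin 28° = 216.531 + 90.613 = 307.144 N, and kinetic friction down the slope is μN = 0.12 × 307.144 = 36.857 N.
Along the incline: F cos 28° − mg sin 28° − μN = ma, so 170.400 − 115.145 − 36.857 = 25 a, giving a = 0.7359 m/s².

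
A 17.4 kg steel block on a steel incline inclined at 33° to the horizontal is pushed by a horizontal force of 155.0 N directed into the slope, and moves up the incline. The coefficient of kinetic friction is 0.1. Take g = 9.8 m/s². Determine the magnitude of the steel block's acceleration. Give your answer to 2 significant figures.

The horizontal push has components F cos 33° = 155.0 × 0.8387 = 129.999 N up the incline and F sin 33° = 155.0 × 0.5446 = 84.413 N pressing into the surface.
The normal force is therefore N = mg cos 33° + F sin 33° = 143.015 + 84.413 = 227.428 N, and kinetic friction down the slope is μN = 0.1 × 227.428 = 22.743 N.
Along the incline: F cos 33° − mg sin 33° − μN = ma, so 129.999 − 92.865 − 22.743 = 17.4 a, giving a = 0.8271 m/s².

0.83 m/s²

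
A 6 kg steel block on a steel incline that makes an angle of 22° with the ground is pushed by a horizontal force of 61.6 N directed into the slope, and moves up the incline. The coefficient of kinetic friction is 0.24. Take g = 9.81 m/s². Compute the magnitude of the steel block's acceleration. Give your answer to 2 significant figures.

2.7 m/s²

The horizontal push has components F cos 22° = 61.6 × 0.9272 = 57.116 N up the incline and F sin 22° = 61.6 × 0.3746 = 23.075 N pressing into the surface.
The normal force is therefore N = mg cos 22° + F sin 22° = 54.575 + 23.075 = 77.650 N, and kinetic friction down the slope is μN = 0.24 × 77.650 = 18.636 N.
Along the incline: F cos 22° − mg sin 22° − μN = ma, so 57.116 − 22.049 − 18.636 = 6 a, giving a = 2.7385 m/s².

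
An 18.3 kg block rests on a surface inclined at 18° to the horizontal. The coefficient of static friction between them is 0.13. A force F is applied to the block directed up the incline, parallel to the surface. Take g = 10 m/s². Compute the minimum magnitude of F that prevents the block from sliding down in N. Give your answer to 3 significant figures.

33.9 N

The normal force is N = mg cos 18° = 174.043 N. With F at its minimum the block is on the verge of sliding down, so static friction is at its maximum μ_s N = 0.13 × 174.043 = 22.626 N and acts up the slope.
Equilibrium along the incline: F + μ_s N = mg sin 18°, so F = 56.550 − 22.626 = 33.924 N.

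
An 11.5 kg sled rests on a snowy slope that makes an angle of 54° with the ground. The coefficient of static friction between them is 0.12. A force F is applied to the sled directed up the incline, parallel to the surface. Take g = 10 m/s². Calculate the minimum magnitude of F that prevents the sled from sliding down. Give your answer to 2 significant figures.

85 N

The normal force is N = mg cos 54° = 67.595 N. With F at its minimum the sled is on the verge of sliding down, so static friction is at its maximum μ_s N = 0.12 × 67.595 = 8.111 N and acts up the slope.
Equilibrium along the incline: F + μ_s N = mg sin 54°, so F = 93.037 − 8.111 = 84.926 N.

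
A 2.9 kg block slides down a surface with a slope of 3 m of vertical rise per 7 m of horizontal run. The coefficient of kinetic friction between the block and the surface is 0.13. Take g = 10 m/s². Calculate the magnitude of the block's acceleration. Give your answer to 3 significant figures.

2.74 m/s²

Resolving the weight along the incline: the component pulling the block down the slope is mg sin 23.20° = 2.9 × 10 × 0.3939 = 11.423 N, and the normal force is N = mg cos 23.20° = 2.9 × 10 × 0.9191 = 26.654 N.
Kinetic friction acts up the slope with magnitude f = μN = 0.13 × 26.654 = 3.465 N.
Net force along the incline is 11.423 − 3.465 = 7.958 N, so a = 7.958 / 2.9 = 2.7441 m/s².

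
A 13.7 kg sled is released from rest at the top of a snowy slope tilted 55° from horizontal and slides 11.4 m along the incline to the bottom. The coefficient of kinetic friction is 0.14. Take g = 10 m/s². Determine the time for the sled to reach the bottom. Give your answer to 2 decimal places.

The weight component along the incline is mg sin 55° = 112.224 N and the normal force is N = mg cos 55° = 78.580 N.
Friction up the slope is f = μN = 0.14 × 78.580 = 11.001 N, so the net downslope force is 112.224 − 11.001 = 101.223 N and a = 101.223 / 13.7 = 7.3885 m/s².
Starting from rest, L = ½at², so t = √(2L/a) = √(2 × 11.4 / 7.3885) = 1.7567 s.

1.76 s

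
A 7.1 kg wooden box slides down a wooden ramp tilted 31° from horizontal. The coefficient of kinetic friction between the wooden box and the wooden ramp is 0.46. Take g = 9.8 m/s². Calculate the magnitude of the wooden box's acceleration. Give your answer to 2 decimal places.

1.18 m/s²

Resolving the weight along the incline: the component pulling the wooden box down the slope is mg sin 31° = 7.1 × 9.8 × 0.5150 = 35.834 N, and the normal force is N = mg cos 31° = 7.1 × 9.8 × 0.8572 = 59.644 N.
Kinetic friction acts up the slope with magnitude f = μN = 0.46 × 59.644 = 27.436 N.
Net force along the incline is 35.834 − 27.436 = 8.398 N, so a = 8.398 / 7.1 = 1.1828 m/s².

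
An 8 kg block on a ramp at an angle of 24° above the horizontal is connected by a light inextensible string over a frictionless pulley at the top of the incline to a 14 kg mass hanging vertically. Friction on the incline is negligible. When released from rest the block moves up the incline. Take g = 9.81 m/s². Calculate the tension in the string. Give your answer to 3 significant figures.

70.3 N

For the block on the incline: the weight component along the slope is m₁g sin 24° = 8 × 9.81 × 0.4067 = 31.918 N and the normal force is N = m₁g cos 24° = 71.695 N.
Newton's second law for the block (up-slope positive): T − 31.918 = 8 a. For the hanging mass (downward positive): 14 × 9.81 − T = 14 a.
Adding the two equations eliminates T: 105.422 = 22 a, so a = 4.7919 m/s².
Then from the hanging mass's equation, T = 14 × (9.81 − 4.7919) = 70.253 N.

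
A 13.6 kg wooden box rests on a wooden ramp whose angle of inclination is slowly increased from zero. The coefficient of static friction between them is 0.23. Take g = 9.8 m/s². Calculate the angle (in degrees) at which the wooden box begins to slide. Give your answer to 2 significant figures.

At the threshold of sliding, static friction is at its maximum μ_s N and exactly balances the weight component along the incline: mg sin θ = μ_s mg cos θ.
Hence tan θ = μ_s = 0.23, so θ = arctan(0.23) = 12.9528°.

13°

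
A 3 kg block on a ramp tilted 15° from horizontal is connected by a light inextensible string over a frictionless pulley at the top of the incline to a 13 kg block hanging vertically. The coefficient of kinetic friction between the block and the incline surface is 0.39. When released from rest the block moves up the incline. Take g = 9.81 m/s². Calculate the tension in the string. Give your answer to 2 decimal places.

For the block on the incline: the weight component along the slope is m₁g sin 15° = 3 × 9.81 × 0.2588 = 7.616 N and the normal force is N = m₁g cos 15° = 28.427 N.
Kinetic friction opposes the block's motion up the incline: f = μN = 0.39 × 28.427 = 11.087 N acting down the slope.
Newton's second law for the block (up-slope positive): T − 7.616 − 11.087 = 3 a. For the hanging block (downward positive): 13 × 9.81 − T = 13 a.
Adding the two equations eliminates T: 108.827 = 16 a, so a = 6.8017 m/s².
Then from the hanging block's equation, T = 13 × (9.81 − 6.8017) = 39.108 N.

39.11 N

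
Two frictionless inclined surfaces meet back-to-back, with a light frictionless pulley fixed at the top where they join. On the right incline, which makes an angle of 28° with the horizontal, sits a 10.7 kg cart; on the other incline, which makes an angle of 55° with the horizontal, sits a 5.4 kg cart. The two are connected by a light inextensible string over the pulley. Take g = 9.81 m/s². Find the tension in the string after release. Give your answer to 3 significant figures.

45.4 N

Resolve each weight along its own incline: the 10.7 kg mass has component 10.7 × 9.81 × sin 28° = 49.279 N down its slope, and the 5.4 kg mass has 5.4 × 9.81 × sin 55° = 43.394 N down its slope.
The 10.7 kg side's 49.279 N exceeds the other side's 43.394 N, so that mass slides down and the 5.4 kg mass slides up. Taking that direction as positive, Newton's second law for the whole system gives 49.279 − 43.394 = (10.7 + 5.4) a, so a = 5.885 / 16.1 = 0.3655 m/s².
For the 5.4 kg mass (up-slope positive): T − 43.394 = 5.4 × 0.3655, so T = 45.368 N.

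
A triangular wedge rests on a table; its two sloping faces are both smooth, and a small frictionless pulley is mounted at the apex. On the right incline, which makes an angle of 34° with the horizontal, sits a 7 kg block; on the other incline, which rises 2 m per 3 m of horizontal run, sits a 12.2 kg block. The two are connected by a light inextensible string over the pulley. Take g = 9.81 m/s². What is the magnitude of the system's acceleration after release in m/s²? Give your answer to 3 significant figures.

1.46 m/s²

Resolve each weight along its own incline: the 7 kg mass has component 7 × 9.81 × sin 34° = 38.400 N down its slope, and the 12.2 kg mass has 12.2 × 9.81 × sin 33.69° = 66.388 N down its slope.
The 12.2 kg side's 66.388 N exceeds the other side's 38.400 N, so that mass slides down and the 7 kg mass slides up. Taking that direction as positive, Newton's second law for the whole system gives 66.388 − 38.400 = (7 + 12.2) a, so a = 27.988 / 19.2 = 1.4577 m/s².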